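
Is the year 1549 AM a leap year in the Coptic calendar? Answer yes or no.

1549 mod 4 = 1; in the Coptic calendar a year is leap when year mod 4 = 3, so it is a common year.

no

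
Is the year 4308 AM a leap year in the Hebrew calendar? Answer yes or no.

Hebrew year 4308 is year 14 of its 19-year Metonic cycle; leap years are at positions 3, 6, 8, 11, 14, 17, 19, so it is a leap year (13 months).

yes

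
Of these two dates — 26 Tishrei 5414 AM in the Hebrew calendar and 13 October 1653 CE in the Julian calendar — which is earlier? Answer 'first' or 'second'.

first

The two dates have Julian Day Numbers 2325096 and 2325102 respectively.
Since 2325096 < 2325102, the first date comes first.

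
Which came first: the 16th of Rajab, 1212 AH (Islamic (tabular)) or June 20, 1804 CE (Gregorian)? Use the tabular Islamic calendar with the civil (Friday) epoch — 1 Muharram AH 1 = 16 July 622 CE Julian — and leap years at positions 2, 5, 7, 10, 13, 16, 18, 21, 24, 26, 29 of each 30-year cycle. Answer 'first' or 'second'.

Converting both to JDN: 2377770 vs 2380128; the smaller is the first.

first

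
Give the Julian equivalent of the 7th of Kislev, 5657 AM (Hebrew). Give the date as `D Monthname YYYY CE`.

31 October 1896 CE

Julian Day Number of the source date = 2413876.
Converting JDN 2413876 to the Julian calendar gives 31 October 1896 CE.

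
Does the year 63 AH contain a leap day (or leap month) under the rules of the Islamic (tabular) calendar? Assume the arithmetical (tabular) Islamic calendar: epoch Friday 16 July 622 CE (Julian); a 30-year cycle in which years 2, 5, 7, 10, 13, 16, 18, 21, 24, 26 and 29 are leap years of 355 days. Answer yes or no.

no

Year 63 AH is year 3 of its 30-year cycle; leap positions are 2, 5, 7, 10, 13, 16, 18, 21, 24, 26, 29, so it is a common year (354 days).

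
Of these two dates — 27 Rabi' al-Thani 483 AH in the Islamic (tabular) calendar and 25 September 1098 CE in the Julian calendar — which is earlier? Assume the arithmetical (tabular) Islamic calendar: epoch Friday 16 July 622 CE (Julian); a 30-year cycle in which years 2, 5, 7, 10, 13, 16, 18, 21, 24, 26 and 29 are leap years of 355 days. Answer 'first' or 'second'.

The two dates have Julian Day Numbers 2119360 and 2122370 respectively.
Since 2119360 < 2122370, the first date comes first.

first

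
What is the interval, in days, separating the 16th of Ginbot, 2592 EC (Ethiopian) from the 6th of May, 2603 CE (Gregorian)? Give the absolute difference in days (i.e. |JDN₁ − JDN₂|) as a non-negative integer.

First date → JDN 2670839; second date → JDN 2671911.
The interval is |2670839 − 2671911| = 1072 days.

1072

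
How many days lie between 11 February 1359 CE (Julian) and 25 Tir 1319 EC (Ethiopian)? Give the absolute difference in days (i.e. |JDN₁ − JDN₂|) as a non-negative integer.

11710

First date → JDN 2217474; second date → JDN 2205764.
The interval is |2217474 − 2205764| = 11710 days.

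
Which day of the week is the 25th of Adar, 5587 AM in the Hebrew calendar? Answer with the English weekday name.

Equivalently 24 March 1827 Gregorian, JDN 2388440.
JDN 2388440 mod 7 = 5, and JDN 0 was a Monday, so this is a Saturday.

Saturday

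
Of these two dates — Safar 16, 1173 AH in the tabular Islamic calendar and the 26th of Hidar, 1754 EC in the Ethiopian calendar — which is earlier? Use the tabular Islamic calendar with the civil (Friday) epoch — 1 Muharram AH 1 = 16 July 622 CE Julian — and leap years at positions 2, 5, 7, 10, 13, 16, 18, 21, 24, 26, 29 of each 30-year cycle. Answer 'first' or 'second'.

Converting both to JDN: 2363803 vs 2364589; the smaller is the first.

first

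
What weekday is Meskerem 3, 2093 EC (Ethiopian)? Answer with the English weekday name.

Equivalently 14 September 2100 Gregorian, JDN 2488326.
JDN 2488326 mod 7 = 1, and JDN 0 was a Monday, so this is a Tuesday.

Tuesday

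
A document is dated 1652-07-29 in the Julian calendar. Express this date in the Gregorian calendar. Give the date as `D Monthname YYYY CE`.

8 August 1652 CE

At this point the Julian calendar is 10 days behind the Gregorian.
29 July 1652 Julian + 10 days → 8 August 1652 Gregorian.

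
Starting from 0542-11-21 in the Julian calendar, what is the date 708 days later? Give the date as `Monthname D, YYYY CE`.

October 29, 544 CE

JDN of 0542-11-21 = 1919348.
1919348 + 708 = 1920056.
JDN 1920056 in the Julian calendar is October 29, 544 CE.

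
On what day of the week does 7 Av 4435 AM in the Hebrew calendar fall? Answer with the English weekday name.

Sunday

In the proleptic Gregorian calendar this is 8 August 675 (JDN 1967818).
Since JDN mod 7 = 6 (0 = Monday), the day is Sunday.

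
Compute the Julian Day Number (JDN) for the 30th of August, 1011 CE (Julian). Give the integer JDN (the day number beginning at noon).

Equivalently 5 September 1011 (proleptic Gregorian).
JDN 2451545 is 1 January 2000 CE (Gregorian); the target day is −360978 days from there, so JDN = 2090567.

2090567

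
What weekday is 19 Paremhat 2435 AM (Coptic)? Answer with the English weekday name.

Equivalently 3 April 2719 Gregorian, JDN 2714246.
Since JDN mod 7 = 3 (0 = Monday), the day is Thursday.

Thursday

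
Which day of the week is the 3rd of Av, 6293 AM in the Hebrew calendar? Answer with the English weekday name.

In the Gregorian calendar this is 26 July 2533 (JDN 2646426).
Since JDN mod 7 = 6 (0 = Monday), the day is Sunday.

Sunday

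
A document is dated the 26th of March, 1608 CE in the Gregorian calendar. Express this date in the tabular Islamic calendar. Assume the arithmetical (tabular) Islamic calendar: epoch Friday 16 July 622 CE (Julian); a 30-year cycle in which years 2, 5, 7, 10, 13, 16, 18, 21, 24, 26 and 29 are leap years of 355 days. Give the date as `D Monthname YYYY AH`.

Julian Day Number of the source date = 2308455.
Converting JDN 2308455 to the tabular Islamic calendar gives 9 Dhu al-Hijjah 1016 AH.

9 Dhu al-Hijjah 1016 AH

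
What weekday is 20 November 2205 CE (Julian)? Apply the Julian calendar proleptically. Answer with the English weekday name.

Thursday

This is JDN 2526758 (5 December 2205 Gregorian).
2526758 ≡ 3 (mod 7); counting from Monday = 0 gives Thursday.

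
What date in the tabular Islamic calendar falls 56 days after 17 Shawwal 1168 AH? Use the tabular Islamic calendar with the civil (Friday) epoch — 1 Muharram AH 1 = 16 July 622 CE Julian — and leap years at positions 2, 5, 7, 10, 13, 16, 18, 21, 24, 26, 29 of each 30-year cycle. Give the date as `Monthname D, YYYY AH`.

Dhu al-Hijjah 14, 1168 AH

Counting 56 days forward from JDN 2362268 reaches JDN 2362324, which is Dhu al-Hijjah 14, 1168 AH.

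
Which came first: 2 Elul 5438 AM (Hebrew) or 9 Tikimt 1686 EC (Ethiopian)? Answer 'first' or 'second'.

first

The two dates have Julian Day Numbers 2334169 and 2339705 respectively.
Since 2334169 < 2339705, the first date comes first.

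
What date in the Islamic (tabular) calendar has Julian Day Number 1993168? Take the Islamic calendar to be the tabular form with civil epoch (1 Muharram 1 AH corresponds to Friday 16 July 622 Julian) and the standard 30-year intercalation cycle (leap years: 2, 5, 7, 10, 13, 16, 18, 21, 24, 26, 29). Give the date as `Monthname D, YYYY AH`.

Rabi' al-Awwal 20, 127 AH

JDN 1993168 is 3 January 745 in the proleptic Gregorian calendar.
In the tabular Islamic calendar that day is Rabi' al-Awwal 20, 127 AH.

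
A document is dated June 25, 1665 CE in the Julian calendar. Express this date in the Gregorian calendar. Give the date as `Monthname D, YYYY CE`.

At this point the Julian calendar is 10 days behind the Gregorian.
25 June 1665 Julian + 10 days → 5 July 1665 Gregorian.

July 5, 1665 CE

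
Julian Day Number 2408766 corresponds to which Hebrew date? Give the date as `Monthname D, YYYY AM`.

The Gregorian equivalent of JDN 2408766 is 16 November 1882.
In the Hebrew calendar that day is Kislev 5, 5643 AM.

Kislev 5, 5643 AM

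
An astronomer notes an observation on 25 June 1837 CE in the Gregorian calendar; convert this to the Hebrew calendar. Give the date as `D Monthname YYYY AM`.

22 Sivan 5597 AM

Julian Day Number of the source date = 2392186.
Converting JDN 2392186 to the Hebrew calendar gives 22 Sivan 5597 AM.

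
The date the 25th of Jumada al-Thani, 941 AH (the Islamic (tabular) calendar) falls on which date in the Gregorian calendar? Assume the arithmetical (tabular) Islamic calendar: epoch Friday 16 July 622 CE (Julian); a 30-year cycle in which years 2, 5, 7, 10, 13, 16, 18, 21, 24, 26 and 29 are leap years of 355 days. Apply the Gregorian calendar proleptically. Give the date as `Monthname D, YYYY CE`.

January 11, 1535 CE

Both dates share Julian Day Number 2281717; in the Gregorian calendar that is 11 January 1535 CE.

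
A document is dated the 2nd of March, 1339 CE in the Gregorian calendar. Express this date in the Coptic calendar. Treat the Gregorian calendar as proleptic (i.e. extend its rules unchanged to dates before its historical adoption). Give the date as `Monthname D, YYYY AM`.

Julian Day Number of the source date = 2210180.
Converting JDN 2210180 to the Coptic calendar gives 28 Meshir 1055 AM.

Meshir 28, 1055 AM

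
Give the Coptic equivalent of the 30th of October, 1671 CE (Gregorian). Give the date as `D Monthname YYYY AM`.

Both dates share Julian Day Number 2331683; in the Coptic calendar that is 22 Paopi 1388 AM.

22 Paopi 1388 AM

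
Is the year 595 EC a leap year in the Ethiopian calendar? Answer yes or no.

yes

595 mod 4 = 3; in the Ethiopian calendar a year is leap when year mod 4 = 3, so it is a leap year.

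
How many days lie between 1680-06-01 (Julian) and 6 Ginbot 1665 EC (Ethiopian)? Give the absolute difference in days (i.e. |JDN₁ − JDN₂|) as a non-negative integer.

JDN of the first date = 2334830.
JDN of the second date = 2332242.
|2332242 − 2334830| = 2588.

2588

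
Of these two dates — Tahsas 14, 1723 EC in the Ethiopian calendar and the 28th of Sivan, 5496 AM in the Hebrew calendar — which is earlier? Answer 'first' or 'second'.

Converting both to JDN: 2353284 vs 2355279; the smaller is the first.

first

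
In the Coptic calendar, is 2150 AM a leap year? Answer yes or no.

2150 mod 4 = 2; in the Coptic calendar a year is leap when year mod 4 = 3, so it is a common year.

no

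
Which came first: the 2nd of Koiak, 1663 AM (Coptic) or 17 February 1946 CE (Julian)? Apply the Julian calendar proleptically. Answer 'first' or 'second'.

second

Converting both to JDN: 2432166 vs 2431882; the smaller is the second.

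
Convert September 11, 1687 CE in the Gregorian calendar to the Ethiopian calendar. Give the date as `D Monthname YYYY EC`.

Julian Day Number of the source date = 2337478.
Converting JDN 2337478 to the Ethiopian calendar gives 3 Meskerem 1680 EC.

3 Meskerem 1680 EC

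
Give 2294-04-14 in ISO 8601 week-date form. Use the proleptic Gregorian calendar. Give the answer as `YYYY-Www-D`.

2294-W15-6

The weekday is Saturday (ISO weekday 6).
That Saturday belongs to ISO week 15 of ISO year 2294.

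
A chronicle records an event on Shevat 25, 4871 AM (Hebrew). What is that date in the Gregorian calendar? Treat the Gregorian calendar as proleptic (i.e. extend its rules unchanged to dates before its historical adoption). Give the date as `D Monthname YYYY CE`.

Julian Day Number of the source date = 2126886.
Converting JDN 2126886 to the Gregorian calendar gives 12 February 1111 CE.

12 February 1111 CE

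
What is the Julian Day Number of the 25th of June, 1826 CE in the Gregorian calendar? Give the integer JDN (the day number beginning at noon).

JDN 2400001 is 17 November 1858 CE (Gregorian), MJD 0; the target day is −11833 days from there, so JDN = 2388168.

2388168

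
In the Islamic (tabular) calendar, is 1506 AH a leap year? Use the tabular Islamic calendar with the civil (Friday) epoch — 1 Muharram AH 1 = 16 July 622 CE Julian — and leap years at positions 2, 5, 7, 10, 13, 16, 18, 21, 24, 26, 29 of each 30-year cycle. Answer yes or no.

Year 1506 AH is year 6 of its 30-year cycle; leap positions are 2, 5, 7, 10, 13, 16, 18, 21, 24, 26, 29, so it is a common year (354 days).

no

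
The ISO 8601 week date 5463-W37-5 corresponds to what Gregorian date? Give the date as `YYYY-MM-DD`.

ISO week 1 of 5463 is the week containing the first Thursday of 5463.
Week 37, day 5 (Friday) lands on 5463-09-11.

5463-09-11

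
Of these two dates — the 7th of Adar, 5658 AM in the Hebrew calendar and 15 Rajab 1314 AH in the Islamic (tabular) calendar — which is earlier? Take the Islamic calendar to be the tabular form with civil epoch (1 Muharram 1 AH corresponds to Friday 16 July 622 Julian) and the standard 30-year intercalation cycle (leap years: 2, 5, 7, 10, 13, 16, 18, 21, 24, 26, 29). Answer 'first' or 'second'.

The two dates have Julian Day Numbers 2414350 and 2413914 respectively.
Since 2413914 < 2414350, the second date comes first.

second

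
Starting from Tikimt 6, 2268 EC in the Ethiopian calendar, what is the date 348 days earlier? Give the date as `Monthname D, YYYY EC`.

JDN of Tikimt 6, 2268 EC = 2552278.
2552278 − 348 = 2551930.
JDN 2551930 in the Ethiopian calendar is Tikimt 24, 2267 EC.

Tikimt 24, 2267 EC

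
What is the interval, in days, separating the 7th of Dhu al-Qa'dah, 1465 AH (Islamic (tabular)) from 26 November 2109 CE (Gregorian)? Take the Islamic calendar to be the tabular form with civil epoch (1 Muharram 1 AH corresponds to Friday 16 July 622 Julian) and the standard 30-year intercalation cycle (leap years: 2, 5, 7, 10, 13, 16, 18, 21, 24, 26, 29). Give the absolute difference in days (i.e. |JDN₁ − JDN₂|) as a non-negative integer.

First date → JDN 2467534; second date → JDN 2491686.
The interval is |2467534 − 2491686| = 24152 days.

24152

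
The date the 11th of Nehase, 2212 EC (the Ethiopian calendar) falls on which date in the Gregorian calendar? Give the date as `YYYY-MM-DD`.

2220-08-19

Julian Day Number of the source date = 2532129.
Converting JDN 2532129 to the Gregorian calendar gives 19 August 2220 CE.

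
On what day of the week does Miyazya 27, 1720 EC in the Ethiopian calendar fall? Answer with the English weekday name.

In the Gregorian calendar this is 3 May 1728 (JDN 2352322).
JDN 2352322 mod 7 = 0, and JDN 0 was a Monday, so this is a Monday.

Monday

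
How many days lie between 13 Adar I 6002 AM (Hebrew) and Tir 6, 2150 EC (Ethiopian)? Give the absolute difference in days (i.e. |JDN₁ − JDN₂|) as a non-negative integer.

30710

First date → JDN 2539978; second date → JDN 2509268.
The interval is |2539978 − 2509268| = 30710 days.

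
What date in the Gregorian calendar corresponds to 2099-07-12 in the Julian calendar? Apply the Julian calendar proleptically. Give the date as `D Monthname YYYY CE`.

25 July 2099 CE

For dates in this range the Gregorian date is 13 days ahead of the Julian.
12 July 2099 Julian + 13 days → 25 July 2099 Gregorian.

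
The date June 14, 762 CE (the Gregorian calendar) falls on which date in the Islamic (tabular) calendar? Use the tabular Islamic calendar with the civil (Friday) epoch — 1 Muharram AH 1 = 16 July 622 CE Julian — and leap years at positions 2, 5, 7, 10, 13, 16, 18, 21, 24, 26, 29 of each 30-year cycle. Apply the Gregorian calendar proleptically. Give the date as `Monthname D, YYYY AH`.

Julian Day Number of the source date = 1999539.
Converting JDN 1999539 to the tabular Islamic calendar gives 12 Rabi' al-Awwal 145 AH.

Rabi' al-Awwal 12, 145 AH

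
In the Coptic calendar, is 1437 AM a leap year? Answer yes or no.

1437 mod 4 = 1; in the Coptic calendar a year is leap when year mod 4 = 3, so it is a common year.

no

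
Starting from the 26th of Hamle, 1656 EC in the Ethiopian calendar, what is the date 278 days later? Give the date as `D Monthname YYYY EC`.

29 Miyazya 1657 EC

JDN of the 26th of Hamle, 1656 EC = 2329035.
2329035 + 278 = 2329313.
JDN 2329313 in the Ethiopian calendar is 29 Miyazya 1657 EC.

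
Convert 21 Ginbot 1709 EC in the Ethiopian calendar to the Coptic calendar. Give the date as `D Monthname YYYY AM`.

21 Pashons 1433 AM

Both dates share Julian Day Number 2348328; in the Coptic calendar that is 21 Pashons 1433 AM.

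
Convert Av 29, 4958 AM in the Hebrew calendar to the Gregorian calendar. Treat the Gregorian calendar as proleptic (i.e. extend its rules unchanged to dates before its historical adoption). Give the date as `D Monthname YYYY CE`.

10 August 1198 CE

Julian Day Number of the source date = 2158842.
Converting JDN 2158842 to the Gregorian calendar gives 10 August 1198 CE.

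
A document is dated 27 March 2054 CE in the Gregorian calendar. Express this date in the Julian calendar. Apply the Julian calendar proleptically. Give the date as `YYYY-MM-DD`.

2054-03-14

For dates in this range the Gregorian date is 13 days ahead of the Julian.
27 March 2054 Gregorian − 13 days → 14 March 2054 Julian.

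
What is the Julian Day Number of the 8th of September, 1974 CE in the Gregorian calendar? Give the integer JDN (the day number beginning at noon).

2442299

JDN 2451545 is 1 January 2000 CE (Gregorian); the target day is −9246 days from there, so JDN = 2442299.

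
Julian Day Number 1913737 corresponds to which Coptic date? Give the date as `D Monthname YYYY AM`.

18 Epip 243 AM

JDN 1913737 is 14 July 527 in the proleptic Gregorian calendar.
In the Coptic calendar that day is 18 Epip 243 AM.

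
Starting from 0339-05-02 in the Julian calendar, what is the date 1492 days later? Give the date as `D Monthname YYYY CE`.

The starting date is JDN 1844999; 1844999 + 1492 = 1846491.
JDN 1846491 corresponds to 2 June 343 CE.

2 June 343 CE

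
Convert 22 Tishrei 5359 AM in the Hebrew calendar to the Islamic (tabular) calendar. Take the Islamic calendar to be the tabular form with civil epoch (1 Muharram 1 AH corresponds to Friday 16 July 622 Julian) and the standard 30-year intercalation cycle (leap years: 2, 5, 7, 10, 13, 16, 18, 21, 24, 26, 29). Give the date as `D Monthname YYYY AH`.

Julian Day Number of the source date = 2305012.
Converting JDN 2305012 to the tabular Islamic calendar gives 21 Rabi' al-Awwal 1007 AH.

21 Rabi' al-Awwal 1007 AH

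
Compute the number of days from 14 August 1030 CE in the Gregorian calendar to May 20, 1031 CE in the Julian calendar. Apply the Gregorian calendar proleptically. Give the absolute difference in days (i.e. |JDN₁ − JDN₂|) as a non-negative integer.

285

First date → JDN 2097485; second date → JDN 2097770.
The interval is |2097485 − 2097770| = 285 days.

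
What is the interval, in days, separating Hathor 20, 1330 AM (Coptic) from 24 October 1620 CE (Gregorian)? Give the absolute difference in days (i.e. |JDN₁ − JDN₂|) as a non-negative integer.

First date → JDN 2310526; second date → JDN 2313050.
The interval is |2310526 − 2313050| = 2524 days.

2524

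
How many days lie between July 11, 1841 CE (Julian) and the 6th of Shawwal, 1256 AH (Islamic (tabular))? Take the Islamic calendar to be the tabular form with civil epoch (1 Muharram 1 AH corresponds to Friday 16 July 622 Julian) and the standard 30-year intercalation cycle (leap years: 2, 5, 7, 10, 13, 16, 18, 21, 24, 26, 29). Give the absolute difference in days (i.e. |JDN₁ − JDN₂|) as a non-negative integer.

234

First date → JDN 2393675; second date → JDN 2393441.
The interval is |2393675 − 2393441| = 234 days.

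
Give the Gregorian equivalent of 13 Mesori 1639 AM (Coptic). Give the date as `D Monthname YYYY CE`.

19 August 1923 CE

Both dates share Julian Day Number 2423651; in the Gregorian calendar that is 19 August 1923 CE.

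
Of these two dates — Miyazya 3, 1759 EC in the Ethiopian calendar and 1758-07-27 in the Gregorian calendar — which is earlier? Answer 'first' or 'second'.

second

The two dates have Julian Day Numbers 2366542 and 2363364 respectively.
Since 2363364 < 2366542, the second date comes first.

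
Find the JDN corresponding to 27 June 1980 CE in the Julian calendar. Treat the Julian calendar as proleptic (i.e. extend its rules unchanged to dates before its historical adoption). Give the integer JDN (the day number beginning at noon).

In the Gregorian calendar the same day is 10 July 1980.
JDN 2299161 is 15 October 1582 CE (Gregorian); the target day is +145270 days from there, so JDN = 2444431.

2444431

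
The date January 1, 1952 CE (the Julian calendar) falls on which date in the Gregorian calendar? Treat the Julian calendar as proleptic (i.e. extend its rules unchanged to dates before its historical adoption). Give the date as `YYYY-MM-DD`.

At this point the Julian calendar is 13 days behind the Gregorian.
1 January 1952 Julian + 13 days → 14 January 1952 Gregorian.

1952-01-14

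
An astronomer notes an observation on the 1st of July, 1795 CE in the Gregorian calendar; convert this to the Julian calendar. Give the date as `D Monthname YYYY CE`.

20 June 1795 CE

The Julian–Gregorian offset here is 11 days (Julian trailing).
1 July 1795 Gregorian − 11 days → 20 June 1795 Julian.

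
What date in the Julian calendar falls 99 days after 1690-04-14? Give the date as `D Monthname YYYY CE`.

22 July 1690 CE

JDN of 1690-04-14 = 2338434.
2338434 + 99 = 2338533.
JDN 2338533 in the Julian calendar is 22 July 1690 CE.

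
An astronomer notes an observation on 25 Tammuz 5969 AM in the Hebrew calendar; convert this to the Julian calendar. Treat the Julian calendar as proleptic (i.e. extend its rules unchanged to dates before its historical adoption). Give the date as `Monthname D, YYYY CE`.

Both dates share Julian Day Number 2528089; in the Julian calendar that is 13 July 2209 CE.

July 13, 2209 CE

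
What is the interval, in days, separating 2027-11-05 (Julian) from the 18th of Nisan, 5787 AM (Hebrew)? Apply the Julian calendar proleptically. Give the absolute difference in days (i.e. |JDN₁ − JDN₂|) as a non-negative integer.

First date → JDN 2461728; second date → JDN 2461521.
The interval is |2461728 − 2461521| = 207 days.

207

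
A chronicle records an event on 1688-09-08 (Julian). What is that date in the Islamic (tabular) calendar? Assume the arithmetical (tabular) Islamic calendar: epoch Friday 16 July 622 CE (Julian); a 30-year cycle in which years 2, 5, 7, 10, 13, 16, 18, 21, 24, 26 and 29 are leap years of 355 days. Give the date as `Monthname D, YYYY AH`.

Dhu al-Qa'dah 22, 1099 AH

Julian Day Number of the source date = 2337851.
Converting JDN 2337851 to the tabular Islamic calendar gives 22 Dhu al-Qa'dah 1099 AH.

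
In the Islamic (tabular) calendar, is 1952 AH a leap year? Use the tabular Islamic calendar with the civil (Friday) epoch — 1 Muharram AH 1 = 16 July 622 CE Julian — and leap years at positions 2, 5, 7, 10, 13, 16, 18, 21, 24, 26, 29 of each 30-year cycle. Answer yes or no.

Year 1952 AH is year 2 of its 30-year cycle; leap positions are 2, 5, 7, 10, 13, 16, 18, 21, 24, 26, 29, so it is a leap year (355 days).

yes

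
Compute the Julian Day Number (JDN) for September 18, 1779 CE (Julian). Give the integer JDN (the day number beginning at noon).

Equivalently 29 September 1779 (Gregorian).
JDN 2299161 is 15 October 1582 CE (Gregorian); the target day is +71937 days from there, so JDN = 2371098.

2371098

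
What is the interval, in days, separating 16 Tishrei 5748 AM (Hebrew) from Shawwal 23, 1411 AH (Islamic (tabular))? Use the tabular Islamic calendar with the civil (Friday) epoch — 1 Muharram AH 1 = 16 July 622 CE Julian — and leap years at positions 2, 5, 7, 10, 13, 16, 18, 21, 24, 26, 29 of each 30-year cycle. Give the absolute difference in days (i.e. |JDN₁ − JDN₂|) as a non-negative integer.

1307

First date → JDN 2447078; second date → JDN 2448385.
The interval is |2447078 − 2448385| = 1307 days.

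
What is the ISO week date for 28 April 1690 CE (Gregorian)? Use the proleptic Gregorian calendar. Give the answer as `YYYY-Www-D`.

The weekday is Friday (ISO weekday 5).
That Friday belongs to ISO week 17 of ISO year 1690.

1690-W17-5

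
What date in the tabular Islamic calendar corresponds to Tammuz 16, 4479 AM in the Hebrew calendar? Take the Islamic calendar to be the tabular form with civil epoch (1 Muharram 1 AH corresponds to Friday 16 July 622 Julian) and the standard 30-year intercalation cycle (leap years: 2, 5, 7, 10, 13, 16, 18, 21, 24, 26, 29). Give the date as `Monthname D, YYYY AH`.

Dhu al-Hijjah 15, 100 AH

Julian Day Number of the source date = 1983861.
Converting JDN 1983861 to the tabular Islamic calendar gives 15 Dhu al-Hijjah 100 AH.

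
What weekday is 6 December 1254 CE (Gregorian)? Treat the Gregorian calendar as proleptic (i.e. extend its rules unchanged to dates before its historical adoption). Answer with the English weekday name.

Sunday

Since JDN mod 7 = 6 (0 = Monday), the day is Sunday.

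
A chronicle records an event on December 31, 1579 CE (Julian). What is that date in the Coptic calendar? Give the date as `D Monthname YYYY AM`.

Both dates share Julian Day Number 2298152; in the Coptic calendar that is 4 Tobi 1296 AM.

4 Tobi 1296 AM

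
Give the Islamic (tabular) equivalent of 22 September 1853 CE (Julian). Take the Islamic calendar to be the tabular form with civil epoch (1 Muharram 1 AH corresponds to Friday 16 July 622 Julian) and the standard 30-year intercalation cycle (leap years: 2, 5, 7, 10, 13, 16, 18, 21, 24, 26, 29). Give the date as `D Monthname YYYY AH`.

Both dates share Julian Day Number 2398131; in the tabular Islamic calendar that is 1 Muharram 1270 AH.

1 Muharram 1270 AH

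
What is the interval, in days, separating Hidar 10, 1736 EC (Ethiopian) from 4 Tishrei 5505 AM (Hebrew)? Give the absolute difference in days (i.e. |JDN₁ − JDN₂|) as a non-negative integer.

297

JDN of the first date = 2357999.
JDN of the second date = 2358296.
|2358296 − 2357999| = 297.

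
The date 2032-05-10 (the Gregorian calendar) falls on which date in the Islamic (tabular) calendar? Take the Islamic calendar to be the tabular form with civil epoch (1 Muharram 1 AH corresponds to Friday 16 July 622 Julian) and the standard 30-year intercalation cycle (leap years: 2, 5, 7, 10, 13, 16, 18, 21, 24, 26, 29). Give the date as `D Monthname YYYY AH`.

Julian Day Number of the source date = 2463363.
Converting JDN 2463363 to the tabular Islamic calendar gives 29 Muharram 1454 AH.

29 Muharram 1454 AH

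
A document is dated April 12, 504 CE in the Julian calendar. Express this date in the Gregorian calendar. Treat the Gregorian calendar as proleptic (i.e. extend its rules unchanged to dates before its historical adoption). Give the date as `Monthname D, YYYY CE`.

For dates in this range the Gregorian date is 2 days ahead of the Julian.
12 April 504 Julian + 2 days → 14 April 504 Gregorian.

April 14, 504 CE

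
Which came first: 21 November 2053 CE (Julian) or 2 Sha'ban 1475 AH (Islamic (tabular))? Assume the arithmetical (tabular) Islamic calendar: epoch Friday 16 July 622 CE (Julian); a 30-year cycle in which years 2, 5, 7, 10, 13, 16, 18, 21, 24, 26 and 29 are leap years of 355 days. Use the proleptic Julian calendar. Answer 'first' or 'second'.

second

The two dates have Julian Day Numbers 2471241 and 2470984 respectively.
Since 2470984 < 2471241, the second date comes first.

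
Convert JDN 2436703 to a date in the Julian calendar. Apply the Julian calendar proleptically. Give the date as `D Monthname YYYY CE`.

1 May 1959 CE

JDN 2436703 is 14 May 1959 in the Gregorian calendar.
In the Julian calendar that day is 1 May 1959 CE.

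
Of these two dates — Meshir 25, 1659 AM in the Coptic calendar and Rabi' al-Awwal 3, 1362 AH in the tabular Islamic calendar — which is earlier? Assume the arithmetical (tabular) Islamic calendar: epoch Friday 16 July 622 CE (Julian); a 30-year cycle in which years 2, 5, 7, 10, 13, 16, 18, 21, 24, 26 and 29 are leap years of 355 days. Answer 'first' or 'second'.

The two dates have Julian Day Numbers 2430788 and 2430794 respectively.
Since 2430788 < 2430794, the first date comes first.

first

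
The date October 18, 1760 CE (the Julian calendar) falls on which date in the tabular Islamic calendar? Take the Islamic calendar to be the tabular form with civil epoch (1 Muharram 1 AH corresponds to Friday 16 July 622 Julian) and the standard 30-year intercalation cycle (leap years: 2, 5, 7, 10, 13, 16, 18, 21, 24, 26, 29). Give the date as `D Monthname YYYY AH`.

19 Rabi' al-Awwal 1174 AH

Julian Day Number of the source date = 2364189.
Converting JDN 2364189 to the tabular Islamic calendar gives 19 Rabi' al-Awwal 1174 AH.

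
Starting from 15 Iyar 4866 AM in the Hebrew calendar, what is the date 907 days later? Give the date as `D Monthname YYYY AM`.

Counting 907 days forward from JDN 2125135 reaches JDN 2126042, which is 7 Cheshvan 4869 AM.

7 Cheshvan 4869 AM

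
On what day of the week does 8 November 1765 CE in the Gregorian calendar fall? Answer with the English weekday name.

Friday

Since JDN mod 7 = 4 (0 = Monday), the day is Friday.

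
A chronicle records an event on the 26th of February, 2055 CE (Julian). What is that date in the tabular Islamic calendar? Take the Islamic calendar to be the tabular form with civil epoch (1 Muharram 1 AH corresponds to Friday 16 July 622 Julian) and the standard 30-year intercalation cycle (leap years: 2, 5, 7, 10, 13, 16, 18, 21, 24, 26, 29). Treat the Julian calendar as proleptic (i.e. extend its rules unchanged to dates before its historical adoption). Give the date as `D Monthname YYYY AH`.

Julian Day Number of the source date = 2471703.
Converting JDN 2471703 to the tabular Islamic calendar gives 12 Sha'ban 1477 AH.

12 Sha'ban 1477 AH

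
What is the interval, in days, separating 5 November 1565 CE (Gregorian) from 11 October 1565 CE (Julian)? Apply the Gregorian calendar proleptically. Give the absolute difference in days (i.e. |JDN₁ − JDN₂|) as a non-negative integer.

First date → JDN 2292973; second date → JDN 2292958.
The interval is |2292973 − 2292958| = 15 days.

15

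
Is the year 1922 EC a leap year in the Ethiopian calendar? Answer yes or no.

no

1922 mod 4 = 2; in the Ethiopian calendar a year is leap when year mod 4 = 3, so it is a common year.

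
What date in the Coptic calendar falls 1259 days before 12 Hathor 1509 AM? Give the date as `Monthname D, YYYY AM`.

Paoni 4, 1505 AM

JDN of 12 Hathor 1509 AM = 2375898.
2375898 − 1259 = 2374639.
JDN 2374639 in the Coptic calendar is Paoni 4, 1505 AM.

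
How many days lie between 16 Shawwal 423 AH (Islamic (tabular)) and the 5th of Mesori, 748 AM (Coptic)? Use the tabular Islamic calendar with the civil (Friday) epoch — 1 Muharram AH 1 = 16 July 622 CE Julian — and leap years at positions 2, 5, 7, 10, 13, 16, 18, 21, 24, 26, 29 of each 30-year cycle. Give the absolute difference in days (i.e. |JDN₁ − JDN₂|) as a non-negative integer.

58

First date → JDN 2098264; second date → JDN 2098206.
The interval is |2098264 − 2098206| = 58 days.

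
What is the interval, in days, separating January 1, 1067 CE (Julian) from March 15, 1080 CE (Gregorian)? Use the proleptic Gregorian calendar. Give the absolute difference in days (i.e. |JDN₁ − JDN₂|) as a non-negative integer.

4816

First date → JDN 2110780; second date → JDN 2115596.
The interval is |2110780 − 2115596| = 4816 days.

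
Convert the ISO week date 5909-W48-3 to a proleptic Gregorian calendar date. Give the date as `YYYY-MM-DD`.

5909-12-01

ISO week 1 of 5909 is the week containing the first Thursday of 5909.
Week 48, day 3 (Wednesday) lands on 5909-12-01.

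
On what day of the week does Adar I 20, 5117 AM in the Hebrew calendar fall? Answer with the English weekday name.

Equivalently 19 February 1357 Gregorian, JDN 2216744.
2216744 ≡ 5 (mod 7); counting from Monday = 0 gives Saturday.

Saturday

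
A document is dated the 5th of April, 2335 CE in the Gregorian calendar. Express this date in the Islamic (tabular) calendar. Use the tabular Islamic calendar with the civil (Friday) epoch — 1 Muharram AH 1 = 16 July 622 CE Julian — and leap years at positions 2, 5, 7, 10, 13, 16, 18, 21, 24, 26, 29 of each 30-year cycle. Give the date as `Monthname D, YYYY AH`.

Both dates share Julian Day Number 2573995; in the tabular Islamic calendar that is 10 Rabi' al-Thani 1766 AH.

Rabi' al-Thani 10, 1766 AH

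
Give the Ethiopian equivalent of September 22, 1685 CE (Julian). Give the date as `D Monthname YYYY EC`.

25 Meskerem 1678 EC

Both dates share Julian Day Number 2336769; in the Ethiopian calendar that is 25 Meskerem 1678 EC.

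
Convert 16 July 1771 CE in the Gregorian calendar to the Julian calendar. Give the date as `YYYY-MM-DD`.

1771-07-05

The Julian–Gregorian offset here is 11 days (Julian trailing).
16 July 1771 Gregorian − 11 days → 5 July 1771 Julian.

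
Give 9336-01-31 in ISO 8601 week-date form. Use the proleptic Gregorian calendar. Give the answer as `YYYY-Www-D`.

The weekday is Tuesday (ISO weekday 2).
That Tuesday belongs to ISO week 5 of ISO year 9336.

9336-W05-2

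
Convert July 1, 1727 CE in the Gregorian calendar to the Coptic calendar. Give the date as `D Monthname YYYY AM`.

Julian Day Number of the source date = 2352015.
Converting JDN 2352015 to the Coptic calendar gives 26 Paoni 1443 AM.

26 Paoni 1443 AM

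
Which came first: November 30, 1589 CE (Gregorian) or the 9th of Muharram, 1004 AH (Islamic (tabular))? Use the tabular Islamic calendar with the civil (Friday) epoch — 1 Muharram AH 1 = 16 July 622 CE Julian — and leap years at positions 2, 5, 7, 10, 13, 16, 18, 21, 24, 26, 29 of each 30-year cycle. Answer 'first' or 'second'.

The two dates have Julian Day Numbers 2301764 and 2303878 respectively.
Since 2301764 < 2303878, the first date comes first.

first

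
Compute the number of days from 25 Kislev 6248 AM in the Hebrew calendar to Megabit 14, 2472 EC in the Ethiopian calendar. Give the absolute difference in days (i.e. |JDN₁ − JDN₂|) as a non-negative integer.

JDN of the first date = 2629763.
JDN of the second date = 2626947.
|2626947 − 2629763| = 2816.

2816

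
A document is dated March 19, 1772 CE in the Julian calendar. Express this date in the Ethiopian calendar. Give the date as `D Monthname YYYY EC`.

23 Megabit 1764 EC

Julian Day Number of the source date = 2368359.
Converting JDN 2368359 to the Ethiopian calendar gives 23 Megabit 1764 EC.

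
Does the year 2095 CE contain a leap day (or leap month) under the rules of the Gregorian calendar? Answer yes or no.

no

2095 is not divisible by 4, so it is a common year.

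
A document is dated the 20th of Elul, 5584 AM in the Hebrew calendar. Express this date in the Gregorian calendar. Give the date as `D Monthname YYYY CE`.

Both dates share Julian Day Number 2387518; in the Gregorian calendar that is 13 September 1824 CE.

13 September 1824 CE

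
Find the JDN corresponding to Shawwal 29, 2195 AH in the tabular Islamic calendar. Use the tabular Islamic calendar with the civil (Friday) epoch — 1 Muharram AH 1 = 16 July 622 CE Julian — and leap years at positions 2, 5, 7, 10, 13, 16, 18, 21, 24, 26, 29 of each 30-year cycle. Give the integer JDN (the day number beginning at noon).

Equivalently 8 January 2752 (Gregorian).
JDN 2451545 is 1 January 2000 CE (Gregorian); the target day is +274669 days from there, so JDN = 2726214.

2726214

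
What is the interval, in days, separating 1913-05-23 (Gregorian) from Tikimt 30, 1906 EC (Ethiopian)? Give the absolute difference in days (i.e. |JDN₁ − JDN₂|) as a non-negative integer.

170

First date → JDN 2419911; second date → JDN 2420081.
The interval is |2419911 − 2420081| = 170 days.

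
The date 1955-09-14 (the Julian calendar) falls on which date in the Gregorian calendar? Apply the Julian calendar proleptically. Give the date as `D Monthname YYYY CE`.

For dates in this range the Gregorian date is 13 days ahead of the Julian.
14 September 1955 Julian + 13 days → 27 September 1955 Gregorian.

27 September 1955 CE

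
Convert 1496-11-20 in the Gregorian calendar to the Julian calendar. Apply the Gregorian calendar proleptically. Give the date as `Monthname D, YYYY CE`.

November 11, 1496 CE

The Julian–Gregorian offset here is 9 days (Julian trailing).
20 November 1496 Gregorian − 9 days → 11 November 1496 Julian.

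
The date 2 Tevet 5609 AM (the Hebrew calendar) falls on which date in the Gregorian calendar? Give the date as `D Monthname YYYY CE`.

27 December 1848 CE

Julian Day Number of the source date = 2396389.
Converting JDN 2396389 to the Gregorian calendar gives 27 December 1848 CE.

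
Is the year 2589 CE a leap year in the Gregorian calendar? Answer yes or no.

no

2589 is not divisible by 4, so it is a common year.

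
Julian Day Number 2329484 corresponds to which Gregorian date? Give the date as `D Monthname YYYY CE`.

22 October 1665 CE

JDN 2451545 is 1 Jan 2000; 2329484 is −122061 days from there.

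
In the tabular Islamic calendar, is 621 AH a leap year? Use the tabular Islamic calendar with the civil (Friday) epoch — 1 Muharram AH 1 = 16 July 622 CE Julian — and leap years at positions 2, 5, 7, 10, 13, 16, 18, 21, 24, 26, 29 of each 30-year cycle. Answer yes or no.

yes

Year 621 AH is year 21 of its 30-year cycle; leap positions are 2, 5, 7, 10, 13, 16, 18, 21, 24, 26, 29, so it is a leap year (355 days).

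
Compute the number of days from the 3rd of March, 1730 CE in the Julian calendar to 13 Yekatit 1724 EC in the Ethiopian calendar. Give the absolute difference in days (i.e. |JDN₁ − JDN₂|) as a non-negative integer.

First date → JDN 2353002; second date → JDN 2353709.
The interval is |2353002 − 2353709| = 707 days.

707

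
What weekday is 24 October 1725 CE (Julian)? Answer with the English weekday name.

Equivalently 4 November 1725 Gregorian, JDN 2351411.
2351411 ≡ 6 (mod 7); counting from Monday = 0 gives Sunday.

Sunday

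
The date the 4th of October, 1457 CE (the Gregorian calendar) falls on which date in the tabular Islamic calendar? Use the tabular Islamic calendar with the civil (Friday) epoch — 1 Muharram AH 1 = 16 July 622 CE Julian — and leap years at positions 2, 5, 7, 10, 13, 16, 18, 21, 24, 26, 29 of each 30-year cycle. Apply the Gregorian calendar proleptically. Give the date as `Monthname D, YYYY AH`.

Both dates share Julian Day Number 2253495; in the tabular Islamic calendar that is 6 Dhu al-Qa'dah 861 AH.

Dhu al-Qa'dah 6, 861 AH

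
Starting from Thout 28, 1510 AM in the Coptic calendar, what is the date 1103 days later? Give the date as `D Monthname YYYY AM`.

JDN of Thout 28, 1510 AM = 2376219.
2376219 + 1103 = 2377322.
JDN 2377322 in the Coptic calendar is 5 Paopi 1513 AM.

5 Paopi 1513 AM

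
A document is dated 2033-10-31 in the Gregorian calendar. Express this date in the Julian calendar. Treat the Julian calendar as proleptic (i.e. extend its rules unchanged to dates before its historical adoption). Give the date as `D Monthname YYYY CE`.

18 October 2033 CE

At this point the Julian calendar is 13 days behind the Gregorian.
31 October 2033 Gregorian − 13 days → 18 October 2033 Julian.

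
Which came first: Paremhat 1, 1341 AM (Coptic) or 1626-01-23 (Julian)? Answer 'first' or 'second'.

The two dates have Julian Day Numbers 2314645 and 2314977 respectively.
Since 2314645 < 2314977, the first date comes first.

first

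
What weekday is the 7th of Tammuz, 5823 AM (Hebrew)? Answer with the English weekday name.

Wednesday

Equivalently 4 July 2063 Gregorian, JDN 2474740.
2474740 ≡ 2 (mod 7); counting from Monday = 0 gives Wednesday.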